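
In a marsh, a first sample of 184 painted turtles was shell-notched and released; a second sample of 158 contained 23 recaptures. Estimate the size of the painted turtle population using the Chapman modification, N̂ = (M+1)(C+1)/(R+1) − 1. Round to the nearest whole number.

N̂ = (184+1)(158+1)/(23+1) − 1 = 185·159/24 − 1
= 29415/24 − 1 ≈ 1225.6 − 1 ≈ 1224.6 → 1225

N ≈ 1225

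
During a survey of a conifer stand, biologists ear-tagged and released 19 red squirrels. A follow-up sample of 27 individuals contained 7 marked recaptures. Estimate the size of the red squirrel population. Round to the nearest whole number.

N = (19 × 27) / 7 = 513 / 7 ≈ 73.3 → 73

N ≈ 73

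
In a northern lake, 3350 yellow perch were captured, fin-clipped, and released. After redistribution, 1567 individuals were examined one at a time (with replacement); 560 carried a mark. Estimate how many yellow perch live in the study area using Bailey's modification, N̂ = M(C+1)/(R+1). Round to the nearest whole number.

N ≈ 9363

N̂ = 3350·(1567+1)/(560+1) = 3350·1568/561 = 5252800/561 ≈ 9363.3 → 9363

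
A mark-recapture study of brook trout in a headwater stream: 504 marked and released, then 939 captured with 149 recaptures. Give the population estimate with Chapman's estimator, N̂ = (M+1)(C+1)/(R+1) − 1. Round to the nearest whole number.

N̂ = (504+1)(939+1)/(149+1) − 1 = 505·940/150 − 1
= 474700/150 − 1 ≈ 3164.7 − 1 ≈ 3163.7 → 3164

N ≈ 3164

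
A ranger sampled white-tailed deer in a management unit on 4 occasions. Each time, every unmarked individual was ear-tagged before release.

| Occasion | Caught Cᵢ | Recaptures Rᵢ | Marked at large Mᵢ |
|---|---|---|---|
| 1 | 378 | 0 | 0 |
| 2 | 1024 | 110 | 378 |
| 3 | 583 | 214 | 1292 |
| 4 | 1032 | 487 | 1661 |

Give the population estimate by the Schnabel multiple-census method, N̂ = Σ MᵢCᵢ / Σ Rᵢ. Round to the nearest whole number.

N ≈ 3520

Σ MᵢCᵢ = 0·378 + 378·1024 + 1292·583 + 1661·1032 = 0 + 387072 + 753236 + 1714152 = 2854460
Σ Rᵢ = 0 + 110 + 214 + 487 = 811
N̂ = 2854460 / 811 ≈ 3519.7 → 3520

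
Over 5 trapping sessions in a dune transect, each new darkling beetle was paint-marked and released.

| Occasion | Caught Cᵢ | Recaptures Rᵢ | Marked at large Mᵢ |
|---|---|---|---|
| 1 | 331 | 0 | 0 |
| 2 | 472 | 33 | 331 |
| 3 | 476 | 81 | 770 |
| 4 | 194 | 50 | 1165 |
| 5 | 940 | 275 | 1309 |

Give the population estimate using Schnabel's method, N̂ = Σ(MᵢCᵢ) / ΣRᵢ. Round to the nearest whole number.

N ≈ 4508

Σ MᵢCᵢ = 0·331 + 331·472 + 770·476 + 1165·194 + 1309·940 = 0 + 156232 + 366520 + 226010 + 1230460 = 1979222
Σ Rᵢ = 0 + 33 + 81 + 50 + 275 = 439
N̂ = 1979222 / 439 ≈ 4508.48 → 4508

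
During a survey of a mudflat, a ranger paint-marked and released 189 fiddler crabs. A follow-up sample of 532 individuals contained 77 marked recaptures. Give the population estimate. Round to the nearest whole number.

N ≈ 1306

N = (189 × 532) / 77 = 100548 / 77 ≈ 1305.8 → 1306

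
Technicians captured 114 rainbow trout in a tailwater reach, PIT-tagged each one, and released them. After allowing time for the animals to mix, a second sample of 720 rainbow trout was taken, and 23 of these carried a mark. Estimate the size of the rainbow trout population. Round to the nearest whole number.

N ≈ 3569

N = (114 × 720) / 23 = 82080 / 23 ≈ 3568.7 → 3569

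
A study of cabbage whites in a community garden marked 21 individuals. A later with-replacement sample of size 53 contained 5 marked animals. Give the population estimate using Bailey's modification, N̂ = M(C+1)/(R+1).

N̂ = 21·(53+1)/(5+1) = 21·54/6 = 1134/6 = 189

N = 189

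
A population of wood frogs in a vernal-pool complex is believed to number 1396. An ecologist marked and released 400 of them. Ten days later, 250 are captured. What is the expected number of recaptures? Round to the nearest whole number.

expected recaptures ≈ 72

The marked fraction of the population is 400/1396, so in a sample of 250 expect C·(M/N) marked.
E[R] = 400 × 250 / 1396 = 100000 / 1396 ≈ 71.6 → 72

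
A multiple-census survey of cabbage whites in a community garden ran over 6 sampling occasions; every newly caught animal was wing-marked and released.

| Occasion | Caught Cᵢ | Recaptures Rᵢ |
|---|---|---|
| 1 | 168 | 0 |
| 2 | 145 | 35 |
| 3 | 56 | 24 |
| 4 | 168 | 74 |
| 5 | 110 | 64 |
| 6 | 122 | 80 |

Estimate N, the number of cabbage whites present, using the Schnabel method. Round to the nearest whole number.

N ≈ 691

Marked at large before each occasion: Mᵢ = Σⱼ<ᵢ (Cⱼ − Rⱼ) → M1=0, M2=168, M3=278, M4=310, M5=404, M6=450
Σ MᵢCᵢ = 0·168 + 168·145 + 278·56 + 310·168 + 404·110 + 450·122 = 0 + 24360 + 15568 + 52080 + 44440 + 54900 = 191348
Σ Rᵢ = 0 + 35 + 24 + 74 + 64 + 80 = 277
N̂ = 191348 / 277 ≈ 690.8 → 691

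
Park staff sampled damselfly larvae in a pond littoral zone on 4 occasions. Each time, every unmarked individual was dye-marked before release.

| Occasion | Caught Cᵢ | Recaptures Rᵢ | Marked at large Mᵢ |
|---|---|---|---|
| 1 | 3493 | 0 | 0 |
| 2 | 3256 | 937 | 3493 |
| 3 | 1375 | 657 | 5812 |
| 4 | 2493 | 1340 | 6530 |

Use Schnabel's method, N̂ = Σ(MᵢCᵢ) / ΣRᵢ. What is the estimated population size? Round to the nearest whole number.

N ≈ 12,149

Σ MᵢCᵢ = 0·3493 + 3493·3256 + 5812·1375 + 6530·2493 = 0 + 11373208 + 7991500 + 16279290 = 35643998
Σ Rᵢ = 0 + 937 + 657 + 1340 = 2934
N̂ = 35643998 / 2934 ≈ 12148.6 → 12149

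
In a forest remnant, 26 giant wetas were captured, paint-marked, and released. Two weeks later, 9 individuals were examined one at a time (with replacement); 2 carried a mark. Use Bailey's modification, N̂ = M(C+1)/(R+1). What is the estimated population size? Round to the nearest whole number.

N̂ = 26·(9+1)/(2+1) = 26·10/3 = 260/3 ≈ 86.7 → 87

N ≈ 87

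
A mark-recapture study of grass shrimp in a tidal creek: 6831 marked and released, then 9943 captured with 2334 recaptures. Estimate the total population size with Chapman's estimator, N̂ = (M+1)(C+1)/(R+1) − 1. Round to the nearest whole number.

N ≈ 29,094

N̂ = (6831+1)(9943+1)/(2334+1) − 1 = 6832·9944/2335 − 1
= 67937408/2335 − 1 ≈ 29095.2 − 1 ≈ 29094.2 → 29094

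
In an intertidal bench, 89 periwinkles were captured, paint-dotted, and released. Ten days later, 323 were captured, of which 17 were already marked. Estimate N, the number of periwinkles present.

Lincoln-Petersen assumes M/N = R/C, so N = M·C / R.
N = (89 × 323) / 17 = 28747 / 17 = 1691

N = 1691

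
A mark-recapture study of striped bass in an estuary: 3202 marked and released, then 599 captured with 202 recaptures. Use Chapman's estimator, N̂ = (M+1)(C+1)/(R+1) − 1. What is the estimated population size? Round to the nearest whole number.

N̂ = (3202+1)(599+1)/(202+1) − 1 = 3203·600/203 − 1
= 1921800/203 − 1 ≈ 9467.0 − 1 ≈ 9466.0 → 9466

N ≈ 9466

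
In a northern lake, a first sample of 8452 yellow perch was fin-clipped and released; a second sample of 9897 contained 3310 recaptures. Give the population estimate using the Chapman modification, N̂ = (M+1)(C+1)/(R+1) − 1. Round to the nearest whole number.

N ≈ 25,269

N̂ = (8452+1)(9897+1)/(3310+1) − 1 = 8453·9898/3311 − 1
= 83667794/3311 − 1 ≈ 25269.6 − 1 ≈ 25268.6 → 25269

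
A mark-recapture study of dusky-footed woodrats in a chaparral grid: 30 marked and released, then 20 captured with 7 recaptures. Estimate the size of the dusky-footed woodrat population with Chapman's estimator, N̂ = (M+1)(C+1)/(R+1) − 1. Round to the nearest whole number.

N ≈ 80

N̂ = (30+1)(20+1)/(7+1) − 1 = 31·21/8 − 1
= 651/8 − 1 ≈ 81.4 − 1 ≈ 80.4 → 80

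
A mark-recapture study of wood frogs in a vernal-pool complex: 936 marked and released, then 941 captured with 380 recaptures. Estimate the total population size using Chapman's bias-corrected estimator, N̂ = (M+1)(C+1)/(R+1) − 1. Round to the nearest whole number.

N̂ = (936+1)(941+1)/(380+1) − 1 = 937·942/381 − 1
= 882654/381 − 1 ≈ 2316.7 − 1 ≈ 2315.7 → 2316

N ≈ 2316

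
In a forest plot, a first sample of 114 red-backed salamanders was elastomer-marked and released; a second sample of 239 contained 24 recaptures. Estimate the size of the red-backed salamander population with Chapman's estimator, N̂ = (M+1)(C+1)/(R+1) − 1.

N̂ = (114+1)(239+1)/(24+1) − 1 = 115·240/25 − 1
= 27600/25 − 1 = 1104 − 1 = 1103

N = 1103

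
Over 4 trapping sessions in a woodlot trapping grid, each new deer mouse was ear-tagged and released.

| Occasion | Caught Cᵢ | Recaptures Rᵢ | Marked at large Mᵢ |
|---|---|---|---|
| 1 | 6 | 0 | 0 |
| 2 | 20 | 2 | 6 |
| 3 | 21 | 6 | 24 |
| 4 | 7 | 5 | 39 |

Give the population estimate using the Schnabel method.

N = 69

Σ MᵢCᵢ = 0·6 + 6·20 + 24·21 + 39·7 = 0 + 120 + 504 + 273 = 897
Σ Rᵢ = 0 + 2 + 6 + 5 = 13
N̂ = 897 / 13 = 69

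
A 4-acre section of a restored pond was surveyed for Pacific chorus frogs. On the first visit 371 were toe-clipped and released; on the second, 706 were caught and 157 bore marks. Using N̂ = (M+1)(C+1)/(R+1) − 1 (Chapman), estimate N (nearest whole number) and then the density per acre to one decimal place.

N̂ = 372·707/158 − 1 = 263004/158 − 1 ≈ 1663.6 → 1664
Density = N̂ / area = 1664 / 4 = 416.0 per acre

density ≈ 416.0 Pacific chorus frogs per acre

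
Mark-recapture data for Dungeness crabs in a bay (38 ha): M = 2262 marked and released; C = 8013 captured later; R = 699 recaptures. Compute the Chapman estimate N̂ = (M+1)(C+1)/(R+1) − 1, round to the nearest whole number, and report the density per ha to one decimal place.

N̂ = 2263·8014/700 − 1 = 18135682/700 − 1 ≈ 25907.1 → 25907
Density = N̂ / area = 25907 / 38 ≈ 681.76 → 681.8 per ha

density ≈ 681.8 Dungeness crabs per ha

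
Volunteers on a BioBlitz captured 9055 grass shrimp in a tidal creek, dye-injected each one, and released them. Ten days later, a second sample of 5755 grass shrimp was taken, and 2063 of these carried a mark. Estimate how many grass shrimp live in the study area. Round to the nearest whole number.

N ≈ 25,260

N = (9055 × 5755) / 2063 = 52111525 / 2063 ≈ 25260.1 → 25260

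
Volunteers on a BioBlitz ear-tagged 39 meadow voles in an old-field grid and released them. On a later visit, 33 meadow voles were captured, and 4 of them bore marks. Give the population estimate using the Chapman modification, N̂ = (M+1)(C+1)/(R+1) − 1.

N̂ = (39+1)(33+1)/(4+1) − 1 = 40·34/5 − 1
= 1360/5 − 1 = 272 − 1 = 271

N = 271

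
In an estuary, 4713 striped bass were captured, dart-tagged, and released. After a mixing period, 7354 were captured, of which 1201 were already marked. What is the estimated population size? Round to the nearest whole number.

N = (4713 × 7354) / 1201 = 34659402 / 1201 ≈ 28858.8 → 28859

N ≈ 28,859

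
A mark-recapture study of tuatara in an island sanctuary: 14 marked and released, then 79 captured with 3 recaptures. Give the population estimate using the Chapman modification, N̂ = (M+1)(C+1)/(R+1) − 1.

N = 299

N̂ = (14+1)(79+1)/(3+1) − 1 = 15·80/4 − 1
= 1200/4 − 1 = 300 − 1 = 299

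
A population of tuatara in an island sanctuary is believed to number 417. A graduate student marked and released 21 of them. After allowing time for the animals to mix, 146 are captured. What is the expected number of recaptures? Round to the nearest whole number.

Expected recaptures E[R] = M·C / N.
E[R] = 21 × 146 / 417 = 3066 / 417 ≈ 7.4 → 7

expected recaptures ≈ 7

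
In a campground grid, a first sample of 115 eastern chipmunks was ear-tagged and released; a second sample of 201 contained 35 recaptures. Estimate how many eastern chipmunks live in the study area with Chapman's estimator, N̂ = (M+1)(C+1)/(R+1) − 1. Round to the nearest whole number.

N̂ = (115+1)(201+1)/(35+1) − 1 = 116·202/36 − 1
= 23432/36 − 1 ≈ 650.9 − 1 ≈ 649.9 → 650

N ≈ 650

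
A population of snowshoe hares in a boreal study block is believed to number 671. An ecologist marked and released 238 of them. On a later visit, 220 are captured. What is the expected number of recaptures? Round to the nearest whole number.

expected recaptures ≈ 78

Expected recaptures E[R] = M·C / N.
E[R] = 238 × 220 / 671 = 52360 / 671 ≈ 78.0 → 78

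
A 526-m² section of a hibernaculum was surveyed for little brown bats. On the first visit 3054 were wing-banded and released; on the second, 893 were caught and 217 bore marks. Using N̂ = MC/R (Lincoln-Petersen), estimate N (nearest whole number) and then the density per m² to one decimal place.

density ≈ 23.9 little brown bats per m²

N̂ = 3054·893/217 = 2727222/217 ≈ 12567.8 → 12568
Density = N̂ / area = 12568 / 526 ≈ 23.89 → 23.9 per m²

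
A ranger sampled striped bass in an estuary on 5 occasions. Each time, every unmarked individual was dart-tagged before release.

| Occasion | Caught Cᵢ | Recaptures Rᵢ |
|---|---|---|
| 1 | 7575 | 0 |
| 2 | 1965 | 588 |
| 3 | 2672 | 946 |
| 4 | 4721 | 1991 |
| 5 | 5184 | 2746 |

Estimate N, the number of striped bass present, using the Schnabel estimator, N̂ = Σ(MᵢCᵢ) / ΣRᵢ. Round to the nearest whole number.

Marked at large before each occasion: Mᵢ = Σⱼ<ᵢ (Cⱼ − Rⱼ) → M1=0, M2=7575, M3=8952, M4=10678, M5=13408
Σ MᵢCᵢ = 0·7575 + 7575·1965 + 8952·2672 + 10678·4721 + 13408·5184 = 0 + 14884875 + 23919744 + 50410838 + 69507072 = 158722529
Σ Rᵢ = 0 + 588 + 946 + 1991 + 2746 = 6271
N̂ = 158722529 / 6271 ≈ 25310.6 → 25311

N ≈ 25,311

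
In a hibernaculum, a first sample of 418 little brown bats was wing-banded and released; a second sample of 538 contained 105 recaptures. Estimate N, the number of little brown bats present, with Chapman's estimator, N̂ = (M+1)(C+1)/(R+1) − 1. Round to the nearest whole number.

N ≈ 2130

N̂ = (418+1)(538+1)/(105+1) − 1 = 419·539/106 − 1
= 225841/106 − 1 ≈ 2130.6 − 1 ≈ 2129.6 → 2130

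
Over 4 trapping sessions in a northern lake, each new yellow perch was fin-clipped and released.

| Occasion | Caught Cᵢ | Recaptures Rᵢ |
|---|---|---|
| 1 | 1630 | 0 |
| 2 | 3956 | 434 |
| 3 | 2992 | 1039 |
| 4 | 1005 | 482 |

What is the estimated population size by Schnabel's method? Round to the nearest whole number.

N ≈ 14,836

Marked at large before each occasion: Mᵢ = Σⱼ<ᵢ (Cⱼ − Rⱼ) → M1=0, M2=1630, M3=5152, M4=7105
Σ MᵢCᵢ = 0·1630 + 1630·3956 + 5152·2992 + 7105·1005 = 0 + 6448280 + 15414784 + 7140525 = 29003589
Σ Rᵢ = 0 + 434 + 1039 + 482 = 1955
N̂ = 29003589 / 1955 ≈ 14835.6 → 14836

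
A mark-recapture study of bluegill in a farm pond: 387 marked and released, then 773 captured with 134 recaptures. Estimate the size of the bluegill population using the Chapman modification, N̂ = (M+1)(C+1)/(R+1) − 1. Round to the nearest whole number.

N̂ = (387+1)(773+1)/(134+1) − 1 = 388·774/135 − 1
= 300312/135 − 1 ≈ 2224.5 − 1 ≈ 2223.5 → 2224

N ≈ 2224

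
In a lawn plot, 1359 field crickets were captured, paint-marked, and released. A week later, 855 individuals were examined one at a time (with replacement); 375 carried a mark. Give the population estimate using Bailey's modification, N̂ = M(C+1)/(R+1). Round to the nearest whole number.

N̂ = 1359·(855+1)/(375+1) = 1359·856/376 = 1163304/376 ≈ 3093.9 → 3094

N ≈ 3094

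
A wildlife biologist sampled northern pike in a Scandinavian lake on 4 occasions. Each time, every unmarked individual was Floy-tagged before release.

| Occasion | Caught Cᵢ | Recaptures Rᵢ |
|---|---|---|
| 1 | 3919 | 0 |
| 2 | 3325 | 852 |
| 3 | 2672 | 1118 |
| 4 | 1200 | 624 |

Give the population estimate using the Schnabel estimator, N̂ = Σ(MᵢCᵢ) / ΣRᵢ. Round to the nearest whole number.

Marked at large before each occasion: Mᵢ = Σⱼ<ᵢ (Cⱼ − Rⱼ) → M1=0, M2=3919, M3=6392, M4=7946
Σ MᵢCᵢ = 0·3919 + 3919·3325 + 6392·2672 + 7946·1200 = 0 + 13030675 + 17079424 + 9535200 = 39645299
Σ Rᵢ = 0 + 852 + 1118 + 624 = 2594
N̂ = 39645299 / 2594 ≈ 15283.46 → 15283

N ≈ 15,283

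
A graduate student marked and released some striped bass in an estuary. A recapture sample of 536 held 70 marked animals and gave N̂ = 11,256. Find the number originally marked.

M = 1470

From N = M·C/R: M = N·R / C = 11256·70 / 536 = 787920 / 536 = 1470.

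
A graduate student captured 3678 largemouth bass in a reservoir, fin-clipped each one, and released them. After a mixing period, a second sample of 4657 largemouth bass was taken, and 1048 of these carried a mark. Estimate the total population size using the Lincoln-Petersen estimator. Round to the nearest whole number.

N = (3678 × 4657) / 1048 = 17128446 / 1048 ≈ 16343.9 → 16344

N ≈ 16,344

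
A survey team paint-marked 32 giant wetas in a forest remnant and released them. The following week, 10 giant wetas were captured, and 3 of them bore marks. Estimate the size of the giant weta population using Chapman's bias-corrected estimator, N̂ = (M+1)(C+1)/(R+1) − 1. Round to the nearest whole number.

N ≈ 90

N̂ = (32+1)(10+1)/(3+1) − 1 = 33·11/4 − 1
= 363/4 − 1 ≈ 90.8 − 1 ≈ 89.8 → 90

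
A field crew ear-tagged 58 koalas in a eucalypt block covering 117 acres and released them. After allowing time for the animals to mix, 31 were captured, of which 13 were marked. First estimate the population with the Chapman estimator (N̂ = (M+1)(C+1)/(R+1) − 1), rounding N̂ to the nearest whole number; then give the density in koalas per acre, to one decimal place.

density ≈ 1.1 koalas per acre

N̂ = 59·32/14 − 1 = 1888/14 − 1 ≈ 133.9 → 134
Density = N̂ / area = 134 / 117 ≈ 1.145 → 1.1 per acre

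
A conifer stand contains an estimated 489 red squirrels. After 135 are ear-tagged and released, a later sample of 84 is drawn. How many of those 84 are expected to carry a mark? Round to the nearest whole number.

expected recaptures ≈ 23

Expected recaptures E[R] = M·C / N.
E[R] = 135 × 84 / 489 = 11340 / 489 ≈ 23.2 → 23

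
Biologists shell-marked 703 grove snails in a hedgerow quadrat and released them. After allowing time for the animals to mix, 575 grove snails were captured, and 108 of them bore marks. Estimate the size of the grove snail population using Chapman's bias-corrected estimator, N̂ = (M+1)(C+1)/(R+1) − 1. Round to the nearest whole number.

N̂ = (703+1)(575+1)/(108+1) − 1 = 704·576/109 − 1
= 405504/109 − 1 ≈ 3720.2 − 1 ≈ 3719.2 → 3719

N ≈ 3719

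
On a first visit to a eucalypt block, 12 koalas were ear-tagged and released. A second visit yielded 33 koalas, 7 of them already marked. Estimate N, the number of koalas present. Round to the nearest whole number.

N ≈ 57

N = (12 × 33) / 7 = 396 / 7 ≈ 56.6 → 57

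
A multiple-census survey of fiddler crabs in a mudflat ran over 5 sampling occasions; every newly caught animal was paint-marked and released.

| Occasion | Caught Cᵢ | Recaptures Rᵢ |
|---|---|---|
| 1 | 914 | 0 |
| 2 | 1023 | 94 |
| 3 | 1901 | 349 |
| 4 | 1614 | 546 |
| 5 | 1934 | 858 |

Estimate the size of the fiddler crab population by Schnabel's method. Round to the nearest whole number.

Marked at large before each occasion: Mᵢ = Σⱼ<ᵢ (Cⱼ − Rⱼ) → M1=0, M2=914, M3=1843, M4=3395, M5=4463
Σ MᵢCᵢ = 0·914 + 914·1023 + 1843·1901 + 3395·1614 + 4463·1934 = 0 + 935022 + 3503543 + 5479530 + 8631442 = 18549537
Σ Rᵢ = 0 + 94 + 349 + 546 + 858 = 1847
N̂ = 18549537 / 1847 ≈ 10043.1 → 10043

N ≈ 10,043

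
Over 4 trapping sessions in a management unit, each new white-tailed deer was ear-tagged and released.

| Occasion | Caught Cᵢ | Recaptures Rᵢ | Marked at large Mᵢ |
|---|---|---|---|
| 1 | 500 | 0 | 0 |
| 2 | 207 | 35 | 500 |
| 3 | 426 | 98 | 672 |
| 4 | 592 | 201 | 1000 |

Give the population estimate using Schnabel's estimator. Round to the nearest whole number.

Σ MᵢCᵢ = 0·500 + 500·207 + 672·426 + 1000·592 = 0 + 103500 + 286272 + 592000 = 981772
Σ Rᵢ = 0 + 35 + 98 + 201 = 334
N̂ = 981772 / 334 ≈ 2939.4 → 2939

N ≈ 2939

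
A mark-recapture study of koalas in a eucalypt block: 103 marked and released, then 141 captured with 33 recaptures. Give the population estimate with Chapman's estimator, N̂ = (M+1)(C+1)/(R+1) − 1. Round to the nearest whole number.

N̂ = (103+1)(141+1)/(33+1) − 1 = 104·142/34 − 1
= 14768/34 − 1 ≈ 434.4 − 1 ≈ 433.4 → 433

N ≈ 433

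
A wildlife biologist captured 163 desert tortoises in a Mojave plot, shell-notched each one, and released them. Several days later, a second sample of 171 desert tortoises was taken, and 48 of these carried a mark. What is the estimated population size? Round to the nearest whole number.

N ≈ 581

N = (163 × 171) / 48 = 27873 / 48 ≈ 580.7 → 581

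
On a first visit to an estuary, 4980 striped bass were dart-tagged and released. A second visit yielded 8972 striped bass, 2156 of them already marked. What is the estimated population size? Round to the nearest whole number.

N ≈ 20,724

The marked fraction in the recapture sample should equal the marked fraction in the population: 2156/8972 = 4980/N.
N = (4980 × 8972) / 2156 = 44680560 / 2156 ≈ 20723.8 → 20724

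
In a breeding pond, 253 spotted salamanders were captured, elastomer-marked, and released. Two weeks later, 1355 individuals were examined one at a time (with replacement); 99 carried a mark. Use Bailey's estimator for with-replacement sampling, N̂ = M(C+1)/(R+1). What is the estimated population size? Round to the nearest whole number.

N ≈ 3431

N̂ = 253·(1355+1)/(99+1) = 253·1356/100 = 343068/100 ≈ 3430.7 → 3431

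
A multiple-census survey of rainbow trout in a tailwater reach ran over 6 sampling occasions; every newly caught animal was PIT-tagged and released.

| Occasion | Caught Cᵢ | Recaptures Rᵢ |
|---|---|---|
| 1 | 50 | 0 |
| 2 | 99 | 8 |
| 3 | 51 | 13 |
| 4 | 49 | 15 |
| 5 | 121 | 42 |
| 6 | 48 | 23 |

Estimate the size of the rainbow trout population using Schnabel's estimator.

N = 601

Marked at large before each occasion: Mᵢ = Σⱼ<ᵢ (Cⱼ − Rⱼ) → M1=0, M2=50, M3=141, M4=179, M5=213, M6=292
Σ MᵢCᵢ = 0·50 + 50·99 + 141·51 + 179·49 + 213·121 + 292·48 = 0 + 4950 + 7191 + 8771 + 25773 + 14016 = 60701
Σ Rᵢ = 0 + 8 + 13 + 15 + 42 + 23 = 101
N̂ = 60701 / 101 = 601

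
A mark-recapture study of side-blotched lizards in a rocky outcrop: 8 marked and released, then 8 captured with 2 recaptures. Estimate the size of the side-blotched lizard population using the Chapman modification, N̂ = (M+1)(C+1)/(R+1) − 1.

N = 26

N̂ = (8+1)(8+1)/(2+1) − 1 = 9·9/3 − 1
= 81/3 − 1 = 27 − 1 = 26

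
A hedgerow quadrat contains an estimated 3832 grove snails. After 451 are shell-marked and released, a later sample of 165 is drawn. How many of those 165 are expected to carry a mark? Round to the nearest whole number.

expected recaptures ≈ 19

Expected recaptures E[R] = M·C / N.
E[R] = 451 × 165 / 3832 = 74415 / 3832 ≈ 19.4 → 19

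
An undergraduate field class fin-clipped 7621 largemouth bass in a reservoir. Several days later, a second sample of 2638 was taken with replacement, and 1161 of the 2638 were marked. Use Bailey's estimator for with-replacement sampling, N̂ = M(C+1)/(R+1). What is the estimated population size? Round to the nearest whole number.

N ≈ 17,308

N̂ = 7621·(2638+1)/(1161+1) = 7621·2639/1162 = 20111819/1162 ≈ 17307.9 → 17308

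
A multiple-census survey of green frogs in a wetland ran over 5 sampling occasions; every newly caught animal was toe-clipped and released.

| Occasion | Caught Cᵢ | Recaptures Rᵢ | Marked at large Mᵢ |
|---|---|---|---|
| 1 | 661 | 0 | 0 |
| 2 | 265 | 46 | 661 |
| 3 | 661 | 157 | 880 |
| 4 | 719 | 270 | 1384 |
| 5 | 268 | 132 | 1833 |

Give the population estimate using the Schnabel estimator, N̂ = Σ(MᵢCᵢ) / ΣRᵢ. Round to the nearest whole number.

N ≈ 3708

Σ MᵢCᵢ = 0·661 + 661·265 + 880·661 + 1384·719 + 1833·268 = 0 + 175165 + 581680 + 995096 + 491244 = 2243185
Σ Rᵢ = 0 + 46 + 157 + 270 + 132 = 605
N̂ = 2243185 / 605 ≈ 3707.7 → 3708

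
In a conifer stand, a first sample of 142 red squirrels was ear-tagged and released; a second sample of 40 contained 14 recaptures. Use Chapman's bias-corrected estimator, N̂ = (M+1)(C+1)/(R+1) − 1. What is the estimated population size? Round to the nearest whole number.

N ≈ 390

N̂ = (142+1)(40+1)/(14+1) − 1 = 143·41/15 − 1
= 5863/15 − 1 ≈ 390.9 − 1 ≈ 389.9 → 390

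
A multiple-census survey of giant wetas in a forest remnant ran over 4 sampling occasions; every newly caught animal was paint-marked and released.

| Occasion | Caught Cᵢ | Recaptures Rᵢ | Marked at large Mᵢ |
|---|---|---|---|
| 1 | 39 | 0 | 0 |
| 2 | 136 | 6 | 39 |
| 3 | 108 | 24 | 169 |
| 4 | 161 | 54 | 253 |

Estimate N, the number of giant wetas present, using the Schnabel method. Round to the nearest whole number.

Σ MᵢCᵢ = 0·39 + 39·136 + 169·108 + 253·161 = 0 + 5304 + 18252 + 40733 = 64289
Σ Rᵢ = 0 + 6 + 24 + 54 = 84
N̂ = 64289 / 84 ≈ 765.3 → 765

N ≈ 765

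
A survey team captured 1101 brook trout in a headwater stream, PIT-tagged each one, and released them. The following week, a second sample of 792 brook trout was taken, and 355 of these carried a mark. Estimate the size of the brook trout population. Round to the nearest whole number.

The marked fraction in the recapture sample should equal the marked fraction in the population: 355/792 = 1101/N.
N = (1101 × 792) / 355 = 871992 / 355 ≈ 2456.3 → 2456

N ≈ 2456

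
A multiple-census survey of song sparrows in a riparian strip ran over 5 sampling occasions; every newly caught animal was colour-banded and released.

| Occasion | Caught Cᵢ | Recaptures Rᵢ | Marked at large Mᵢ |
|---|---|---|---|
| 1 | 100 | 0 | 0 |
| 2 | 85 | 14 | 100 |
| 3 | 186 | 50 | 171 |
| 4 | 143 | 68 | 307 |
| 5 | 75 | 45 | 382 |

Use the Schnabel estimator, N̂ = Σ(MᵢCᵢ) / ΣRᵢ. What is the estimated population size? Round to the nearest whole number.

N ≈ 638

Σ MᵢCᵢ = 0·100 + 100·85 + 171·186 + 307·143 + 382·75 = 0 + 8500 + 31806 + 43901 + 28650 = 112857
Σ Rᵢ = 0 + 14 + 50 + 68 + 45 = 177
N̂ = 112857 / 177 ≈ 637.6 → 638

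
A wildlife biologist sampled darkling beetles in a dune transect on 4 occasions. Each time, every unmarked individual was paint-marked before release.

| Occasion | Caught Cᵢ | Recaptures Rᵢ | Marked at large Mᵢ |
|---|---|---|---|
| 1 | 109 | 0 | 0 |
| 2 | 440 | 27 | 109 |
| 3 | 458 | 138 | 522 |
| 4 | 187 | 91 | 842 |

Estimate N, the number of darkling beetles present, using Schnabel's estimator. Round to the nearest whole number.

N ≈ 1736

Σ MᵢCᵢ = 0·109 + 109·440 + 522·458 + 842·187 = 0 + 47960 + 239076 + 157454 = 444490
Σ Rᵢ = 0 + 27 + 138 + 91 = 256
N̂ = 444490 / 256 ≈ 1736.3 → 1736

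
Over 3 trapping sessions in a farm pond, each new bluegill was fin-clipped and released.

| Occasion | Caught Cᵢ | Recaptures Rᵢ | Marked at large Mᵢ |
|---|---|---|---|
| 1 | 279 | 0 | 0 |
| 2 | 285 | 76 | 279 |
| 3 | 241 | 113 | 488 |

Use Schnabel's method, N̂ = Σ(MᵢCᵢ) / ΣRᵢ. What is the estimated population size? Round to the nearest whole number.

N ≈ 1043

Σ MᵢCᵢ = 0·279 + 279·285 + 488·241 = 0 + 79515 + 117608 = 197123
Σ Rᵢ = 0 + 76 + 113 = 189
N̂ = 197123 / 189 ≈ 1043.0 → 1043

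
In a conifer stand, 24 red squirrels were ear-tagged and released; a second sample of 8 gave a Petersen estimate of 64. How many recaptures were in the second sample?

From N = M·C/R: R = M·C / N = 24·8 / 64 = 192 / 64 = 3.

R = 3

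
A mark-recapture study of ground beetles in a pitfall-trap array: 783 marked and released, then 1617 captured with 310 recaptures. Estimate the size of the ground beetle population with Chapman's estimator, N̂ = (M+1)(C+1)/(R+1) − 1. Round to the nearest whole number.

N ≈ 4078

N̂ = (783+1)(1617+1)/(310+1) − 1 = 784·1618/311 − 1
= 1268512/311 − 1 ≈ 4078.8 − 1 ≈ 4077.8 → 4078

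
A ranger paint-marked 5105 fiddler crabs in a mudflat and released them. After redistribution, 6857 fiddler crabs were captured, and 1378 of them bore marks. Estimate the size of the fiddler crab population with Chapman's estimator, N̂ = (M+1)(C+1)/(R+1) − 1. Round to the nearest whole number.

N ≈ 25,392

N̂ = (5105+1)(6857+1)/(1378+1) − 1 = 5106·6858/1379 − 1
= 35016948/1379 − 1 ≈ 25393.0 − 1 ≈ 25392.0 → 25392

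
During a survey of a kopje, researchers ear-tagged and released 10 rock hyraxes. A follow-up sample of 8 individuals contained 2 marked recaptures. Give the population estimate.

N = 40

The marked fraction in the recapture sample should equal the marked fraction in the population: 2/8 = 10/N.
N = (10 × 8) / 2 = 80 / 2 = 40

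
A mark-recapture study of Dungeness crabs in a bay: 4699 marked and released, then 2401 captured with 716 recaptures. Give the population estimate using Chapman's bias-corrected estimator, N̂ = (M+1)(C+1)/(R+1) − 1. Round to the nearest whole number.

N ≈ 15,744

N̂ = (4699+1)(2401+1)/(716+1) − 1 = 4700·2402/717 − 1
= 11289400/717 − 1 ≈ 15745.3 − 1 ≈ 15744.3 → 15744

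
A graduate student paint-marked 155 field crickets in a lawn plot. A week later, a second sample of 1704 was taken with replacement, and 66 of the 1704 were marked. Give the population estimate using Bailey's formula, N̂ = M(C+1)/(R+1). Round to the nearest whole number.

N ≈ 3944

N̂ = 155·(1704+1)/(66+1) = 155·1705/67 = 264275/67 ≈ 3944.4 → 3944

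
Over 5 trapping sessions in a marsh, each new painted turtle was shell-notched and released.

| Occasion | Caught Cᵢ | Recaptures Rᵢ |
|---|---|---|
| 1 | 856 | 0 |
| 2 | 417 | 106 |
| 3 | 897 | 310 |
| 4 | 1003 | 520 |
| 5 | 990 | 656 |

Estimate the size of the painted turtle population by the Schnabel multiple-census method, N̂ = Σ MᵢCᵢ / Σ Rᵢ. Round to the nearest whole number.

N ≈ 3378

Marked at large before each occasion: Mᵢ = Σⱼ<ᵢ (Cⱼ − Rⱼ) → M1=0, M2=856, M3=1167, M4=1754, M5=2237
Σ MᵢCᵢ = 0·856 + 856·417 + 1167·897 + 1754·1003 + 2237·990 = 0 + 356952 + 1046799 + 1759262 + 2214630 = 5377643
Σ Rᵢ = 0 + 106 + 310 + 520 + 656 = 1592
N̂ = 5377643 / 1592 ≈ 3377.9 → 3378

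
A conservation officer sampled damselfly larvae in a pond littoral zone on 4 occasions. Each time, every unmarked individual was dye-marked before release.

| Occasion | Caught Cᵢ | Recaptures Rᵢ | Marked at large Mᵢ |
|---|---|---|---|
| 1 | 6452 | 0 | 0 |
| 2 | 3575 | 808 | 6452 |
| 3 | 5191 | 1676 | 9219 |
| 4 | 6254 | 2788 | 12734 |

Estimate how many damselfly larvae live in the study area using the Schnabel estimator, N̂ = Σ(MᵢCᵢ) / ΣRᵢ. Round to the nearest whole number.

N ≈ 28,558

Σ MᵢCᵢ = 0·6452 + 6452·3575 + 9219·5191 + 12734·6254 = 0 + 23065900 + 47855829 + 79638436 = 150560165
Σ Rᵢ = 0 + 808 + 1676 + 2788 = 5272
N̂ = 150560165 / 5272 ≈ 28558.45 → 28558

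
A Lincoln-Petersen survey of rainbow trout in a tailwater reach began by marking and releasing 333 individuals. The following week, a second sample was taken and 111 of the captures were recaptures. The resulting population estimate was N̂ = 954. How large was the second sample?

From N = M·C/R: C = N·R / M = 954·111 / 333 = 105894 / 333 = 318.

C = 318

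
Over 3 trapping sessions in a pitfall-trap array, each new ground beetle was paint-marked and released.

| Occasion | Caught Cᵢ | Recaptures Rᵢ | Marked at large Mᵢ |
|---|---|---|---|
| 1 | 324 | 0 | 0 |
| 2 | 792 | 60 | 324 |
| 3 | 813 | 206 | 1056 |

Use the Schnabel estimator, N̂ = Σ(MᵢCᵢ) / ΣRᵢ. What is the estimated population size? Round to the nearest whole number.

Σ MᵢCᵢ = 0·324 + 324·792 + 1056·813 = 0 + 256608 + 858528 = 1115136
Σ Rᵢ = 0 + 60 + 206 = 266
N̂ = 1115136 / 266 ≈ 4192.2 → 4192

N ≈ 4192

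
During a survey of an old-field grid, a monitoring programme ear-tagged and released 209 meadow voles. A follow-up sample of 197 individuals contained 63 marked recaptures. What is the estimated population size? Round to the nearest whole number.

Lincoln-Petersen assumes M/N = R/C, so N = M·C / R.
N = (209 × 197) / 63 = 41173 / 63 ≈ 653.5 → 654

N ≈ 654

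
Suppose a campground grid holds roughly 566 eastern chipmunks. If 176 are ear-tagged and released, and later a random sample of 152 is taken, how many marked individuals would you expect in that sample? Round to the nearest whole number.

Expected recaptures E[R] = M·C / N.
E[R] = 176 × 152 / 566 = 26752 / 566 ≈ 47.3 → 47

expected recaptures ≈ 47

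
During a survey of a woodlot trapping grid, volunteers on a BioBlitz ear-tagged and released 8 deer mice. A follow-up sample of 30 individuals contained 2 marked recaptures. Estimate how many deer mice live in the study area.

N = (8 × 30) / 2 = 240 / 2 = 120

N = 120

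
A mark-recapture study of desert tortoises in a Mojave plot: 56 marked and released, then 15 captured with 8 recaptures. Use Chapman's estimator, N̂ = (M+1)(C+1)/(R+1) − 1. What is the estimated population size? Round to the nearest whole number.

N̂ = (56+1)(15+1)/(8+1) − 1 = 57·16/9 − 1
= 912/9 − 1 ≈ 101.3 − 1 ≈ 100.3 → 100

N ≈ 100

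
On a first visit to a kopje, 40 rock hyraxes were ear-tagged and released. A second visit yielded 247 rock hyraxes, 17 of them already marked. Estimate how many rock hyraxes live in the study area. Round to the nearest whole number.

N = (40 × 247) / 17 = 9880 / 17 ≈ 581.2 → 581

N ≈ 581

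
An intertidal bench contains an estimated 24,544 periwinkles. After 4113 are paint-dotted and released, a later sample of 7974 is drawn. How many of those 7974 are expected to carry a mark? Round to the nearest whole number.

expected recaptures ≈ 1336

The marked fraction of the population is 4113/24544, so in a sample of 7974 expect C·(M/N) marked.
E[R] = 4113 × 7974 / 24544 = 32797062 / 24544 ≈ 1336.3 → 1336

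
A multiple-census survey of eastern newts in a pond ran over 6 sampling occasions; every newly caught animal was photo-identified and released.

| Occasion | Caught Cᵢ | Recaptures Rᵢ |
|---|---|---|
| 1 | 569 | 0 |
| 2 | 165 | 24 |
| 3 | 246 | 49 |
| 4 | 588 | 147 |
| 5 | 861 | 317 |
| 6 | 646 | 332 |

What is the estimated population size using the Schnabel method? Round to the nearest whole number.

Marked at large before each occasion: Mᵢ = Σⱼ<ᵢ (Cⱼ − Rⱼ) → M1=0, M2=569, M3=710, M4=907, M5=1348, M6=1892
Σ MᵢCᵢ = 0·569 + 569·165 + 710·246 + 907·588 + 1348·861 + 1892·646 = 0 + 93885 + 174660 + 533316 + 1160628 + 1222232 = 3184721
Σ Rᵢ = 0 + 24 + 49 + 147 + 317 + 332 = 869
N̂ = 3184721 / 869 ≈ 3664.8 → 3665

N ≈ 3665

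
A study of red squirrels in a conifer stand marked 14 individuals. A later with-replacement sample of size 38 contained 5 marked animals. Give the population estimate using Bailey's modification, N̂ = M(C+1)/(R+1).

N = 91

N̂ = 14·(38+1)/(5+1) = 14·39/6 = 546/6 = 91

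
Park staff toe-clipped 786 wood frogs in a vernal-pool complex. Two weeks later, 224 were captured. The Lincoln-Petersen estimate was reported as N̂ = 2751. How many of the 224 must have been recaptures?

From N = M·C/R: R = M·C / N = 786·224 / 2751 = 176064 / 2751 = 64.

R = 64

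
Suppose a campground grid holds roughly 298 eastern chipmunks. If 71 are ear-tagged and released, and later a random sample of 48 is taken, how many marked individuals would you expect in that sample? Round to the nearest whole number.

expected recaptures ≈ 11

The marked fraction of the population is 71/298, so in a sample of 48 expect C·(M/N) marked.
E[R] = 71 × 48 / 298 = 3408 / 298 ≈ 11.4 → 11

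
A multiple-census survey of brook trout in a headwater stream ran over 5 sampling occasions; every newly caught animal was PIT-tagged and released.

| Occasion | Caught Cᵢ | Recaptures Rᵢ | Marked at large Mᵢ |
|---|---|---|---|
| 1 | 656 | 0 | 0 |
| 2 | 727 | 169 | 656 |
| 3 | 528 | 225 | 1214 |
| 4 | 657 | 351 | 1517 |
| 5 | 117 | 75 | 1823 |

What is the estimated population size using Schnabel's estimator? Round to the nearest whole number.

N ≈ 2839

Σ MᵢCᵢ = 0·656 + 656·727 + 1214·528 + 1517·657 + 1823·117 = 0 + 476912 + 640992 + 996669 + 213291 = 2327864
Σ Rᵢ = 0 + 169 + 225 + 351 + 75 = 820
N̂ = 2327864 / 820 ≈ 2838.9 → 2839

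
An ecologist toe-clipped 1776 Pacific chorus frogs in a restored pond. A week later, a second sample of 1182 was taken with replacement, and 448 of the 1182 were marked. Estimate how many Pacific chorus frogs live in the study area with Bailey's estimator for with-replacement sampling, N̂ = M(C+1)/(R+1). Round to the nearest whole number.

N ≈ 4679

N̂ = 1776·(1182+1)/(448+1) = 1776·1183/449 = 2101008/449 ≈ 4679.3 → 4679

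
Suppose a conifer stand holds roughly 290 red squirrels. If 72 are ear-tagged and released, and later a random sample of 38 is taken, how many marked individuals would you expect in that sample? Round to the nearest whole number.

expected recaptures ≈ 9

The marked fraction of the population is 72/290, so in a sample of 38 expect C·(M/N) marked.
E[R] = 72 × 38 / 290 = 2736 / 290 ≈ 9.4 → 9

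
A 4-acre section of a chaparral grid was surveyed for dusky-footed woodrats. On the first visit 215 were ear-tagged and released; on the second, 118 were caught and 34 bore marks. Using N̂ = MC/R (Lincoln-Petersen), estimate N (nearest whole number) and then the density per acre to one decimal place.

N̂ = 215·118/34 = 25370/34 ≈ 746.2 → 746
Density = N̂ / area = 746 / 4 ≈ 186.50 → 186.5 per acre

density ≈ 186.5 dusky-footed woodrats per acre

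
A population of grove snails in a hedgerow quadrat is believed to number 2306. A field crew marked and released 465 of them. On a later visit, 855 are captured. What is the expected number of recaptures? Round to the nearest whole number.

Expected recaptures E[R] = M·C / N.
E[R] = 465 × 855 / 2306 = 397575 / 2306 ≈ 172.4 → 172

expected recaptures ≈ 172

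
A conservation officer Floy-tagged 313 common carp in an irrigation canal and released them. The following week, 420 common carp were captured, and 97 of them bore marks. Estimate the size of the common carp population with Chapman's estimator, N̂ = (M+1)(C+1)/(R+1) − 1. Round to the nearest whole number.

N̂ = (313+1)(420+1)/(97+1) − 1 = 314·421/98 − 1
= 132194/98 − 1 ≈ 1348.9 − 1 ≈ 1347.9 → 1348

N ≈ 1348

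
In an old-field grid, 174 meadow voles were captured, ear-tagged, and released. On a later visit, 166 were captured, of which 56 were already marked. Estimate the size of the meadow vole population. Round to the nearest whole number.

Lincoln-Petersen assumes M/N = R/C, so N = M·C / R.
N = (174 × 166) / 56 = 28884 / 56 ≈ 515.8 → 516

N ≈ 516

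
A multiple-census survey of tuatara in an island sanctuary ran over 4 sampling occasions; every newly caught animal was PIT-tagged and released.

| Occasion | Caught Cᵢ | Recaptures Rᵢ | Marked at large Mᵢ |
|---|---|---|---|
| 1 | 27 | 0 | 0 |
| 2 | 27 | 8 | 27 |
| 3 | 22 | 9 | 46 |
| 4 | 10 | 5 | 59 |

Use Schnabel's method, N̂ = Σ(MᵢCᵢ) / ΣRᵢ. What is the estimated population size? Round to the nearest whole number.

Σ MᵢCᵢ = 0·27 + 27·27 + 46·22 + 59·10 = 0 + 729 + 1012 + 590 = 2331
Σ Rᵢ = 0 + 8 + 9 + 5 = 22
N̂ = 2331 / 22 ≈ 106.0 → 106

N ≈ 106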